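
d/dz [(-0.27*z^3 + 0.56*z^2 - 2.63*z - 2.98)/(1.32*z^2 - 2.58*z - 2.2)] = (-0.3564*z^4 + 1.3932*z^3 + 3.8088*z^2 + 5.4032*z - 1.9024)/(1.7424*z^4 - 6.8112*z^3 + 0.8484*z^2 + 11.352*z + 4.84)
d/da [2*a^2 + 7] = 4*a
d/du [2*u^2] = 4*u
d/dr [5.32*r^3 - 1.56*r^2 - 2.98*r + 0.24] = 15.96*r^2 - 3.12*r - 2.98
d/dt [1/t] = -1/t^2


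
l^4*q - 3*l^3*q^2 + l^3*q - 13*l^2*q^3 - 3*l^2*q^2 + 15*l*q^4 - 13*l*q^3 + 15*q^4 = (l - 5*q)*(l - q)*(l + 3*q)*(l*q + q)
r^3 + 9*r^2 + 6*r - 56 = (r - 2)*(r + 4)*(r + 7)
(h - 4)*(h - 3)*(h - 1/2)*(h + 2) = h^4 - 11*h^3/2 + h^2/2 + 25*h - 12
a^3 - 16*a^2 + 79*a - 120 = (a - 8)*(a - 5)*(a - 3)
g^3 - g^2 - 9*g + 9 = (g - 3)*(g - 1)*(g + 3)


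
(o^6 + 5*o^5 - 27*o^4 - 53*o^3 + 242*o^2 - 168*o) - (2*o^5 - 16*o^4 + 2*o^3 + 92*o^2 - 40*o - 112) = o^6 + 3*o^5 - 11*o^4 - 55*o^3 + 150*o^2 - 128*o + 112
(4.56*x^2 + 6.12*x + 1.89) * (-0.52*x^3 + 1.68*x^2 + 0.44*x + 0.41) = -2.3712*x^5 + 4.4784*x^4 + 11.3052*x^3 + 7.7376*x^2 + 3.3408*x + 0.7749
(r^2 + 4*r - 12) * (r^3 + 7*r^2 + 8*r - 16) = r^5 + 11*r^4 + 24*r^3 - 68*r^2 - 160*r + 192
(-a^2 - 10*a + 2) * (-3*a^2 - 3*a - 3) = 3*a^4 + 33*a^3 + 27*a^2 + 24*a - 6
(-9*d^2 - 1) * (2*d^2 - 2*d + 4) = -18*d^4 + 18*d^3 - 38*d^2 + 2*d - 4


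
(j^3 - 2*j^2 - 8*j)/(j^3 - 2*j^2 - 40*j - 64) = j*(j - 4)/(j^2 - 4*j - 32)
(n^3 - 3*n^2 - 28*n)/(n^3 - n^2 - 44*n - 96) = n*(n - 7)/(n^2 - 5*n - 24)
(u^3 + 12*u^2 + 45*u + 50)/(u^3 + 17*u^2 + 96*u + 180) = (u^2 + 7*u + 10)/(u^2 + 12*u + 36)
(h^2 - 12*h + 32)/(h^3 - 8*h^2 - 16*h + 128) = 1/(h + 4)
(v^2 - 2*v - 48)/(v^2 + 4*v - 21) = (v^2 - 2*v - 48)/(v^2 + 4*v - 21)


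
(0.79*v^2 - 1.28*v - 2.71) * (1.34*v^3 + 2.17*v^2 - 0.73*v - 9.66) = 1.0586*v^5 - 0.000900000000000123*v^4 - 6.9857*v^3 - 12.5777*v^2 + 14.3431*v + 26.1786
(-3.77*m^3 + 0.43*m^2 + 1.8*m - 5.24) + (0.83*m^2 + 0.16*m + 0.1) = -3.77*m^3 + 1.26*m^2 + 1.96*m - 5.14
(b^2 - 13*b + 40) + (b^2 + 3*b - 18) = 2*b^2 - 10*b + 22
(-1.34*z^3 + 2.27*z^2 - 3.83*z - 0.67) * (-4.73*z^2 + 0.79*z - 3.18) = 6.3382*z^5 - 11.7957*z^4 + 24.1704*z^3 - 7.0752*z^2 + 11.6501*z + 2.1306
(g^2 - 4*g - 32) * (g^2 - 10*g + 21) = g^4 - 14*g^3 + 29*g^2 + 236*g - 672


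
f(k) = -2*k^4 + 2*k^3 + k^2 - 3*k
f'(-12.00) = 14661.00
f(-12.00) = -44748.00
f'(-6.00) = 1929.00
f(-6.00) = -2970.00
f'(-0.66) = 0.59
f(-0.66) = 1.46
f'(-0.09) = -3.13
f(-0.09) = 0.28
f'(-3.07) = 278.88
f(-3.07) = -216.89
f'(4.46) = -584.46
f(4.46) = -607.41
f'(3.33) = -225.21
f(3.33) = -170.98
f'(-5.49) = 1490.61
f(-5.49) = -2101.18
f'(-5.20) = 1273.70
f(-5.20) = -1700.90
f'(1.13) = -4.62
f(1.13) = -2.49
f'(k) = -8*k^3 + 6*k^2 + 2*k - 3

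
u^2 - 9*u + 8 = (u - 8)*(u - 1)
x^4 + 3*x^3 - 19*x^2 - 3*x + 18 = (x - 3)*(x - 1)*(x + 1)*(x + 6)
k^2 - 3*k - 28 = (k - 7)*(k + 4)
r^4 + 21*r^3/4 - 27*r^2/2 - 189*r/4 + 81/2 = (r - 3)*(r - 3/4)*(r + 3)*(r + 6)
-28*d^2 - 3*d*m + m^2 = (-7*d + m)*(4*d + m)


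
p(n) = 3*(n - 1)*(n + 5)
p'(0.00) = 12.00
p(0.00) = -15.00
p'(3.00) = 30.00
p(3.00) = 48.00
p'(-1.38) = 3.72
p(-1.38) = -25.85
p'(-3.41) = -8.46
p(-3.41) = -21.04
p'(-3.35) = -8.10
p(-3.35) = -21.53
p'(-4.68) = -16.08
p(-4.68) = -5.45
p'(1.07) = 18.42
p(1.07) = 1.27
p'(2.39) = 26.34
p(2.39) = 30.82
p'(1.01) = 18.06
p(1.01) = 0.18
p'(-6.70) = -28.20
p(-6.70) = 39.27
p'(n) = 6*n + 12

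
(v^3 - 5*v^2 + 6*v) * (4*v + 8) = 4*v^4 - 12*v^3 - 16*v^2 + 48*v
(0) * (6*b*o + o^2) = 0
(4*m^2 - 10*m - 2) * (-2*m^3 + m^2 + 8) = -8*m^5 + 24*m^4 - 6*m^3 + 30*m^2 - 80*m - 16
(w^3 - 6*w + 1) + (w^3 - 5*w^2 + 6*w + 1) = 2*w^3 - 5*w^2 + 2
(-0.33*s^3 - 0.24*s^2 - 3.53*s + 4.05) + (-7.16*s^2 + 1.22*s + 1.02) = -0.33*s^3 - 7.4*s^2 - 2.31*s + 5.07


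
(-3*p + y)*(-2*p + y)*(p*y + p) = 6*p^3*y + 6*p^3 - 5*p^2*y^2 - 5*p^2*y + p*y^3 + p*y^2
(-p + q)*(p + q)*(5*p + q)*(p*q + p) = -5*p^4*q - 5*p^4 - p^3*q^2 - p^3*q + 5*p^2*q^3 + 5*p^2*q^2 + p*q^4 + p*q^3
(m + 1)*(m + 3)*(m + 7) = m^3 + 11*m^2 + 31*m + 21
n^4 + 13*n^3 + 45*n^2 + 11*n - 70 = (n - 1)*(n + 2)*(n + 5)*(n + 7)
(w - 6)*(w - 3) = w^2 - 9*w + 18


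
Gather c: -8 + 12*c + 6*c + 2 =18*c - 6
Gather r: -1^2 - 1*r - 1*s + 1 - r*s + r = -r*s - s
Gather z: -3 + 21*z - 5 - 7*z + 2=14*z - 6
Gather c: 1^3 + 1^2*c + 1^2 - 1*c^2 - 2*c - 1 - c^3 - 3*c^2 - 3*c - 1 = -c^3 - 4*c^2 - 4*c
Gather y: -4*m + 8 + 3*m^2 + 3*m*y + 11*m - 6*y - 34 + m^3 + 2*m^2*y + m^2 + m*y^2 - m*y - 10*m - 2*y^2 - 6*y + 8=m^3 + 4*m^2 - 3*m + y^2*(m - 2) + y*(2*m^2 + 2*m - 12) - 18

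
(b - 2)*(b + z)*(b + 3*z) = b^3 + 4*b^2*z - 2*b^2 + 3*b*z^2 - 8*b*z - 6*z^2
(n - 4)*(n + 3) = n^2 - n - 12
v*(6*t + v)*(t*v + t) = 6*t^2*v^2 + 6*t^2*v + t*v^3 + t*v^2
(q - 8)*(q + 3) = q^2 - 5*q - 24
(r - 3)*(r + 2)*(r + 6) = r^3 + 5*r^2 - 12*r - 36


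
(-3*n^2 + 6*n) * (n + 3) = -3*n^3 - 3*n^2 + 18*n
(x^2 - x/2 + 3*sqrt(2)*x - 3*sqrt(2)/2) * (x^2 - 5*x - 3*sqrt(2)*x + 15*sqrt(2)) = x^4 - 11*x^3/2 - 31*x^2/2 + 99*x - 45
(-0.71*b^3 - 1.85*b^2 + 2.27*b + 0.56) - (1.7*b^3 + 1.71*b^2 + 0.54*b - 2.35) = -2.41*b^3 - 3.56*b^2 + 1.73*b + 2.91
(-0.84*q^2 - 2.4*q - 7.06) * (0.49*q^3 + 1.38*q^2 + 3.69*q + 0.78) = -0.4116*q^5 - 2.3352*q^4 - 9.871*q^3 - 19.254*q^2 - 27.9234*q - 5.5068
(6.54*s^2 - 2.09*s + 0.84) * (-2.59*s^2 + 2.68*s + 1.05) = -16.9386*s^4 + 22.9403*s^3 - 0.909799999999999*s^2 + 0.0566999999999998*s + 0.882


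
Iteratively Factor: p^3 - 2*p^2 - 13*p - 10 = (p + 1)*(p^2 - 3*p - 10) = (p - 5)*(p + 1)*(p + 2)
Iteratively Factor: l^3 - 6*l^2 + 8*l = (l)*(l^2 - 6*l + 8) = l*(l - 2)*(l - 4)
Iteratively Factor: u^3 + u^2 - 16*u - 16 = (u - 4)*(u^2 + 5*u + 4) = (u - 4)*(u + 1)*(u + 4)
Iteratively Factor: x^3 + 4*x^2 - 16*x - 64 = (x + 4)*(x^2 - 16) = (x + 4)^2*(x - 4)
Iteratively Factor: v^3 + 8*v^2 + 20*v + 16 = (v + 4)*(v^2 + 4*v + 4) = (v + 2)*(v + 4)*(v + 2)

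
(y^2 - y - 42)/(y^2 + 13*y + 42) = (y - 7)/(y + 7)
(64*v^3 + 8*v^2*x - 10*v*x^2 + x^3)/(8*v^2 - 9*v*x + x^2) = (-8*v^2 - 2*v*x + x^2)/(-v + x)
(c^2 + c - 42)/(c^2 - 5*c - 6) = (c + 7)/(c + 1)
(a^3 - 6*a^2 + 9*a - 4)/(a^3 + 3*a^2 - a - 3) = (a^2 - 5*a + 4)/(a^2 + 4*a + 3)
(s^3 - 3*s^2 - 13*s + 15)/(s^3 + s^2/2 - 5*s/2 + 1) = 2*(s^2 - 2*s - 15)/(2*s^2 + 3*s - 2)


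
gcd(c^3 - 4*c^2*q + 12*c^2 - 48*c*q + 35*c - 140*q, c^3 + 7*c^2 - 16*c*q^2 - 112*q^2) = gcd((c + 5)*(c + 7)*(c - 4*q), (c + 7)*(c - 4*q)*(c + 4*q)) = -c^2 + 4*c*q - 7*c + 28*q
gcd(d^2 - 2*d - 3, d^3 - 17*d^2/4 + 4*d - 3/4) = d - 3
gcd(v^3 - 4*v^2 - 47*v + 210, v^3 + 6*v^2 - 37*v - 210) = v^2 + v - 42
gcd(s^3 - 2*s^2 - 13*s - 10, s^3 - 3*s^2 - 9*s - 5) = s^2 - 4*s - 5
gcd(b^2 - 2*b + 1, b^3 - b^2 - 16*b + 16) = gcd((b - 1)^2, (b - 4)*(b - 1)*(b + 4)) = b - 1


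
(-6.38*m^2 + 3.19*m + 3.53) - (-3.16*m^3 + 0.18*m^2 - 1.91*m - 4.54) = 3.16*m^3 - 6.56*m^2 + 5.1*m + 8.07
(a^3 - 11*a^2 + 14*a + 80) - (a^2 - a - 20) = a^3 - 12*a^2 + 15*a + 100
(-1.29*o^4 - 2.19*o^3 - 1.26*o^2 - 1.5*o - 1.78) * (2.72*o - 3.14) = -3.5088*o^5 - 1.9062*o^4 + 3.4494*o^3 - 0.1236*o^2 - 0.131600000000001*o + 5.5892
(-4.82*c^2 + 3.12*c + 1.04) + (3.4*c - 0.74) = -4.82*c^2 + 6.52*c + 0.3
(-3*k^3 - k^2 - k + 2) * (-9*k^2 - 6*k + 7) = 27*k^5 + 27*k^4 - 6*k^3 - 19*k^2 - 19*k + 14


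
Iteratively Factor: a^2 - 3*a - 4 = (a + 1)*(a - 4)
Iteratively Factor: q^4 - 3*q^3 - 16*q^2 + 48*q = (q)*(q^3 - 3*q^2 - 16*q + 48) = q*(q - 3)*(q^2 - 16) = q*(q - 4)*(q - 3)*(q + 4)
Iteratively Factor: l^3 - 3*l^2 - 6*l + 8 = (l - 1)*(l^2 - 2*l - 8) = (l - 1)*(l + 2)*(l - 4)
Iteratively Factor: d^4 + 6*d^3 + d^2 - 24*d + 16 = (d + 4)*(d^3 + 2*d^2 - 7*d + 4) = (d - 1)*(d + 4)*(d^2 + 3*d - 4) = (d - 1)*(d + 4)^2*(d - 1)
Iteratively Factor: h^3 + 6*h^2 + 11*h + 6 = (h + 1)*(h^2 + 5*h + 6) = (h + 1)*(h + 3)*(h + 2)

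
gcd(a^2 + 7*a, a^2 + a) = a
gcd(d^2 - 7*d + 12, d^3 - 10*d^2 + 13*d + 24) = d - 3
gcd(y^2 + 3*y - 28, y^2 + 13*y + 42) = y + 7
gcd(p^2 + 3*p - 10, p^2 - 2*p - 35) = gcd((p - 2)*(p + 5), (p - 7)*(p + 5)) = p + 5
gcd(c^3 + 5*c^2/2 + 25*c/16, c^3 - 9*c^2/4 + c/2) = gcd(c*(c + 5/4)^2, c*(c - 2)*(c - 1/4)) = c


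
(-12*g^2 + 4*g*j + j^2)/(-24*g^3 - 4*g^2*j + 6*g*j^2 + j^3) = 1/(2*g + j)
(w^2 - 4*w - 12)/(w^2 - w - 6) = (w - 6)/(w - 3)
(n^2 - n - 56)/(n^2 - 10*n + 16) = (n + 7)/(n - 2)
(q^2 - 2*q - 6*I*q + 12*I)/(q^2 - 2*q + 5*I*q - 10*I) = (q - 6*I)/(q + 5*I)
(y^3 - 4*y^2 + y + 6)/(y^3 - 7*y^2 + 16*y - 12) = (y + 1)/(y - 2)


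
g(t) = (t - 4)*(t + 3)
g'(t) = 2*t - 1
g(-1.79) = -7.01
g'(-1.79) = -4.58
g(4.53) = 3.99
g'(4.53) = 8.06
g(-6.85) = 41.77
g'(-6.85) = -14.70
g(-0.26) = -11.67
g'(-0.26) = -1.52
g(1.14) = -11.84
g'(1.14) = 1.28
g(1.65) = -10.93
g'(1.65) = 2.30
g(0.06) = -12.06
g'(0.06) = -0.88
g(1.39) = -11.46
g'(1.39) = 1.78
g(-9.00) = 78.00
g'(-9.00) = -19.00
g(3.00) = -6.00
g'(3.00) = 5.00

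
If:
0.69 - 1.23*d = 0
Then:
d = 0.56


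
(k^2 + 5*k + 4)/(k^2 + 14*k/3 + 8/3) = 3*(k + 1)/(3*k + 2)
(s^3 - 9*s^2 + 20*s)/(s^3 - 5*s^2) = (s - 4)/s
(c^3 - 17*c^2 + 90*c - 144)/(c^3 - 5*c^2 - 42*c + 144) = (c - 6)/(c + 6)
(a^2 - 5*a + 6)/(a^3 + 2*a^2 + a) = (a^2 - 5*a + 6)/(a*(a^2 + 2*a + 1))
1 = 1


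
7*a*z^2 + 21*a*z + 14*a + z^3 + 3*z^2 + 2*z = (7*a + z)*(z + 1)*(z + 2)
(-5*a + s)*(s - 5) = -5*a*s + 25*a + s^2 - 5*s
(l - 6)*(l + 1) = l^2 - 5*l - 6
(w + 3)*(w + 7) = w^2 + 10*w + 21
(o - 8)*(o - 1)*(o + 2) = o^3 - 7*o^2 - 10*o + 16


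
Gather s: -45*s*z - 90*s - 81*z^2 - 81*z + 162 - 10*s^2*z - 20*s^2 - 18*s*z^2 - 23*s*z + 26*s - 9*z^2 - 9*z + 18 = s^2*(-10*z - 20) + s*(-18*z^2 - 68*z - 64) - 90*z^2 - 90*z + 180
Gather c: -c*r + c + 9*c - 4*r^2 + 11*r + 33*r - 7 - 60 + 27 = c*(10 - r) - 4*r^2 + 44*r - 40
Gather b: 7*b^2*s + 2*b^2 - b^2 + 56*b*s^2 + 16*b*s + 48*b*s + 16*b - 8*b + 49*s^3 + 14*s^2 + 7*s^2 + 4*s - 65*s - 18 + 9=b^2*(7*s + 1) + b*(56*s^2 + 64*s + 8) + 49*s^3 + 21*s^2 - 61*s - 9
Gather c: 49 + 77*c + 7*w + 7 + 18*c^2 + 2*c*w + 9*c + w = 18*c^2 + c*(2*w + 86) + 8*w + 56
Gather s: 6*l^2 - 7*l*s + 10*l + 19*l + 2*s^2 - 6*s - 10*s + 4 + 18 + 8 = 6*l^2 + 29*l + 2*s^2 + s*(-7*l - 16) + 30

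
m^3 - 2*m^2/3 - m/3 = m*(m - 1)*(m + 1/3)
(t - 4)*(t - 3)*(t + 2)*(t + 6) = t^4 + t^3 - 32*t^2 + 12*t + 144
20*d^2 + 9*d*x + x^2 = (4*d + x)*(5*d + x)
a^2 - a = a*(a - 1)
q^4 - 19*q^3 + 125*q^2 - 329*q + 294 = (q - 7)^2*(q - 3)*(q - 2)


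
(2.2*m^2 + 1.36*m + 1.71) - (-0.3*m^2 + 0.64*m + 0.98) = 2.5*m^2 + 0.72*m + 0.73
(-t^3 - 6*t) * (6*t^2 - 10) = -6*t^5 - 26*t^3 + 60*t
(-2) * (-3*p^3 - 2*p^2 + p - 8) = 6*p^3 + 4*p^2 - 2*p + 16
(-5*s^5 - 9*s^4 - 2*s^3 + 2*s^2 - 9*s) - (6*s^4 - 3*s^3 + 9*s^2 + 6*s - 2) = -5*s^5 - 15*s^4 + s^3 - 7*s^2 - 15*s + 2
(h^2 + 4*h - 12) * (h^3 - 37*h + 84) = h^5 + 4*h^4 - 49*h^3 - 64*h^2 + 780*h - 1008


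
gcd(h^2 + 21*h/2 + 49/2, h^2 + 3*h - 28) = h + 7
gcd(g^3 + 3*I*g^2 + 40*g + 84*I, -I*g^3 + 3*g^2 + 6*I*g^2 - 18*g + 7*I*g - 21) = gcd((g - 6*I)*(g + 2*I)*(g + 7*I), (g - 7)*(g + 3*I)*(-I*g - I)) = 1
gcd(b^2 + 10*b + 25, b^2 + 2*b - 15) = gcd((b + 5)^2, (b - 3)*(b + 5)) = b + 5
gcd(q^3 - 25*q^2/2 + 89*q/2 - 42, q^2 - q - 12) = q - 4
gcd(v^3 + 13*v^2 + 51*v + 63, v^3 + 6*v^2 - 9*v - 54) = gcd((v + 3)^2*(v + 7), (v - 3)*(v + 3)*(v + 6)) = v + 3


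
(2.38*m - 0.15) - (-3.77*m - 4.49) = 6.15*m + 4.34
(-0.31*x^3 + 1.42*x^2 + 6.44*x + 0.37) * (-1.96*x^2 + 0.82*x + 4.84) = 0.6076*x^5 - 3.0374*x^4 - 12.9584*x^3 + 11.4284*x^2 + 31.473*x + 1.7908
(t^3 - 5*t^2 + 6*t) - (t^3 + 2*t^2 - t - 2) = -7*t^2 + 7*t + 2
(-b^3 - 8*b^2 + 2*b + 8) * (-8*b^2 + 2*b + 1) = 8*b^5 + 62*b^4 - 33*b^3 - 68*b^2 + 18*b + 8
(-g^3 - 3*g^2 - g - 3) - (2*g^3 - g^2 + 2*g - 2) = -3*g^3 - 2*g^2 - 3*g - 1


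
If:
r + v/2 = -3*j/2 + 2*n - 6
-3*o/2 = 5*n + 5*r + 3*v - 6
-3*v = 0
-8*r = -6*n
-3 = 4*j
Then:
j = -3/4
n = 39/10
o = -75/4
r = 117/40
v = 0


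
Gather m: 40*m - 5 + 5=40*m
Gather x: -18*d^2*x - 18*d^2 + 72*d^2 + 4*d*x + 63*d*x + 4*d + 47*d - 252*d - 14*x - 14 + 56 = 54*d^2 - 201*d + x*(-18*d^2 + 67*d - 14) + 42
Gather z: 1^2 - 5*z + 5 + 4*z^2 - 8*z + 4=4*z^2 - 13*z + 10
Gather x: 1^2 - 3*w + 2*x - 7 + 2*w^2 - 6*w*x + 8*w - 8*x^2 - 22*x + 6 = 2*w^2 + 5*w - 8*x^2 + x*(-6*w - 20)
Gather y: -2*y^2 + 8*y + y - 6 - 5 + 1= -2*y^2 + 9*y - 10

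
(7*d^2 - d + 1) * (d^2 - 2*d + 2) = 7*d^4 - 15*d^3 + 17*d^2 - 4*d + 2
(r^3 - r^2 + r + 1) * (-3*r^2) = -3*r^5 + 3*r^4 - 3*r^3 - 3*r^2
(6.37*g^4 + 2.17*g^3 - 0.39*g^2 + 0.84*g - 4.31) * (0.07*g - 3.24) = 0.4459*g^5 - 20.4869*g^4 - 7.0581*g^3 + 1.3224*g^2 - 3.0233*g + 13.9644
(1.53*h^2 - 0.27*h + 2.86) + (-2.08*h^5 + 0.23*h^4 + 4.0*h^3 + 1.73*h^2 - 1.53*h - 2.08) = -2.08*h^5 + 0.23*h^4 + 4.0*h^3 + 3.26*h^2 - 1.8*h + 0.78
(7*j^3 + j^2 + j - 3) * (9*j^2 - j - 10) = 63*j^5 + 2*j^4 - 62*j^3 - 38*j^2 - 7*j + 30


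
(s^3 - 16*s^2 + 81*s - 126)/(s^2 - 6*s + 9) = (s^2 - 13*s + 42)/(s - 3)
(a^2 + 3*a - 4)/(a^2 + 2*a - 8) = (a - 1)/(a - 2)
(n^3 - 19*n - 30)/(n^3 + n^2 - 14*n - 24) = (n - 5)/(n - 4)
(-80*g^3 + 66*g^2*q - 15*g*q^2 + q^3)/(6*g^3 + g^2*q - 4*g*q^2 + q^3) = (40*g^2 - 13*g*q + q^2)/(-3*g^2 - 2*g*q + q^2)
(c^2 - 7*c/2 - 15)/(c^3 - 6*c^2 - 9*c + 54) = (c + 5/2)/(c^2 - 9)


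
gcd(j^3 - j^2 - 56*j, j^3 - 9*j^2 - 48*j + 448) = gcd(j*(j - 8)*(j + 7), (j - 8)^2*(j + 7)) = j^2 - j - 56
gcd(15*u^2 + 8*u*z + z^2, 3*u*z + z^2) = 3*u + z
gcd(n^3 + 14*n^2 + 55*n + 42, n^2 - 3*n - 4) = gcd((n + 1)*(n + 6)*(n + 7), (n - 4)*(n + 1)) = n + 1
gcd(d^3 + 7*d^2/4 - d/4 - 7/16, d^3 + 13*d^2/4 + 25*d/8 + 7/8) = d^2 + 9*d/4 + 7/8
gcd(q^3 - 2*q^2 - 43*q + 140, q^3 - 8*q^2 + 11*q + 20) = q^2 - 9*q + 20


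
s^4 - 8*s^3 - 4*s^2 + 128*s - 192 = (s - 6)*(s - 4)*(s - 2)*(s + 4)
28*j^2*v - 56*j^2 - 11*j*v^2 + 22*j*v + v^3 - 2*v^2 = (-7*j + v)*(-4*j + v)*(v - 2)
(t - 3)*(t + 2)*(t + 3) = t^3 + 2*t^2 - 9*t - 18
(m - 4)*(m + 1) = m^2 - 3*m - 4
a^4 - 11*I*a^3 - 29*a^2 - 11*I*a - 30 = (a - 6*I)*(a - 5*I)*(a - I)*(a + I)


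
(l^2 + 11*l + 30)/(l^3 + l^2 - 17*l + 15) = (l + 6)/(l^2 - 4*l + 3)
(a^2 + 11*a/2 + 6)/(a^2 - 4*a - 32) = (a + 3/2)/(a - 8)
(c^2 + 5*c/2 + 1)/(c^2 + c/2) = (c + 2)/c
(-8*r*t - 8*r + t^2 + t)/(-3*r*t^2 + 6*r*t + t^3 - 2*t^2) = (8*r*t + 8*r - t^2 - t)/(t*(3*r*t - 6*r - t^2 + 2*t))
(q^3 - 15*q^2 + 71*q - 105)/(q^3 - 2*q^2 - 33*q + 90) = (q - 7)/(q + 6)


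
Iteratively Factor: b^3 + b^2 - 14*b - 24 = (b - 4)*(b^2 + 5*b + 6) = (b - 4)*(b + 3)*(b + 2)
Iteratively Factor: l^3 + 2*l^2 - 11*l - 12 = (l + 4)*(l^2 - 2*l - 3) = (l + 1)*(l + 4)*(l - 3)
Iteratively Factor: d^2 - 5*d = (d - 5)*(d)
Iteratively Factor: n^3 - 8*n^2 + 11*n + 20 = (n - 5)*(n^2 - 3*n - 4) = (n - 5)*(n + 1)*(n - 4)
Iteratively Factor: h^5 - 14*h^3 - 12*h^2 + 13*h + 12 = (h + 1)*(h^4 - h^3 - 13*h^2 + h + 12) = (h - 1)*(h + 1)*(h^3 - 13*h - 12) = (h - 4)*(h - 1)*(h + 1)*(h^2 + 4*h + 3) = (h - 4)*(h - 1)*(h + 1)*(h + 3)*(h + 1)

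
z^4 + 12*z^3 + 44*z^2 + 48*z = z*(z + 2)*(z + 4)*(z + 6)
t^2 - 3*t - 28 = (t - 7)*(t + 4)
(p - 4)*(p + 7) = p^2 + 3*p - 28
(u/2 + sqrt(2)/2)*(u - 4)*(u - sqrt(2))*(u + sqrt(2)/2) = u^4/2 - 2*u^3 + sqrt(2)*u^3/4 - sqrt(2)*u^2 - u^2 - sqrt(2)*u/2 + 4*u + 2*sqrt(2)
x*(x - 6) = x^2 - 6*x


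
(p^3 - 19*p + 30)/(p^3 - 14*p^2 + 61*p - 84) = (p^2 + 3*p - 10)/(p^2 - 11*p + 28)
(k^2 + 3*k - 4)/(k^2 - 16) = (k - 1)/(k - 4)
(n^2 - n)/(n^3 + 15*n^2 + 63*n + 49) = n*(n - 1)/(n^3 + 15*n^2 + 63*n + 49)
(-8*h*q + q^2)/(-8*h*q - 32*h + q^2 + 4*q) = q/(q + 4)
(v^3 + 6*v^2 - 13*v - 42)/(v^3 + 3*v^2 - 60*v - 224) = (v^2 - v - 6)/(v^2 - 4*v - 32)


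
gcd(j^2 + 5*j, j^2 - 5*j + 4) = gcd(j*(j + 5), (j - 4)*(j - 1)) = 1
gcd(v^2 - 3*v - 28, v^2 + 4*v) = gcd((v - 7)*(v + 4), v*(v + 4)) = v + 4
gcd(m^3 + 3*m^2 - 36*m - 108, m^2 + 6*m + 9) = m + 3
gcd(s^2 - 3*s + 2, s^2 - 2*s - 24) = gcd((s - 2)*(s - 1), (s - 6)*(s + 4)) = 1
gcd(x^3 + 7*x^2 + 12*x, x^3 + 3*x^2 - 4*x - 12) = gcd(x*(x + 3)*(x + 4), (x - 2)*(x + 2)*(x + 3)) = x + 3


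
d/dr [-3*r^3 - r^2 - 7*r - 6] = -9*r^2 - 2*r - 7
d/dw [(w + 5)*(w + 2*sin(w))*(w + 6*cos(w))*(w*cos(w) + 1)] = -(w + 5)*(w + 2*sin(w))*(w + 6*cos(w))*(w*sin(w) - cos(w)) - (w + 5)*(w + 2*sin(w))*(w*cos(w) + 1)*(6*sin(w) - 1) + (w + 5)*(w + 6*cos(w))*(w*cos(w) + 1)*(2*cos(w) + 1) + (w + 2*sin(w))*(w + 6*cos(w))*(w*cos(w) + 1)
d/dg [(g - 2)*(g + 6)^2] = (g + 6)*(3*g + 2)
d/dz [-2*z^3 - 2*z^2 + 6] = 2*z*(-3*z - 2)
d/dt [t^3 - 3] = 3*t^2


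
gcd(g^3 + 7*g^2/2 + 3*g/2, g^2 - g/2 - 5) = 1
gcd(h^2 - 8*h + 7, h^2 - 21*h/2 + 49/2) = h - 7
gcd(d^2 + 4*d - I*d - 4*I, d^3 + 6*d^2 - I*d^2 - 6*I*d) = d - I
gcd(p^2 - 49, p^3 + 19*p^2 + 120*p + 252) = p + 7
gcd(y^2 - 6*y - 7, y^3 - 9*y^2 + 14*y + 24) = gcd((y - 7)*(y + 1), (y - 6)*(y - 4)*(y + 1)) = y + 1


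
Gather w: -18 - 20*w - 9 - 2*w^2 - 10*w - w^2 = -3*w^2 - 30*w - 27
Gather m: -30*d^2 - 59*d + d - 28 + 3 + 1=-30*d^2 - 58*d - 24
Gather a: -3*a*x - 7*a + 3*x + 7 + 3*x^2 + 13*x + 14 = a*(-3*x - 7) + 3*x^2 + 16*x + 21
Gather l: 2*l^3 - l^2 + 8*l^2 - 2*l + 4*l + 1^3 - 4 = 2*l^3 + 7*l^2 + 2*l - 3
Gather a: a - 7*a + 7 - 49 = -6*a - 42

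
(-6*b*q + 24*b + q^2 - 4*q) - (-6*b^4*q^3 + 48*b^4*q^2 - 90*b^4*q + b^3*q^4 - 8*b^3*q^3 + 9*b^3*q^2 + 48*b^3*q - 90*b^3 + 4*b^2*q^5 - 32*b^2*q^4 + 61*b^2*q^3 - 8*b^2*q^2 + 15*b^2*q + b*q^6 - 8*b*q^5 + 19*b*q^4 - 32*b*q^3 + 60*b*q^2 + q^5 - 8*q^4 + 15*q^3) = 6*b^4*q^3 - 48*b^4*q^2 + 90*b^4*q - b^3*q^4 + 8*b^3*q^3 - 9*b^3*q^2 - 48*b^3*q + 90*b^3 - 4*b^2*q^5 + 32*b^2*q^4 - 61*b^2*q^3 + 8*b^2*q^2 - 15*b^2*q - b*q^6 + 8*b*q^5 - 19*b*q^4 + 32*b*q^3 - 60*b*q^2 - 6*b*q + 24*b - q^5 + 8*q^4 - 15*q^3 + q^2 - 4*q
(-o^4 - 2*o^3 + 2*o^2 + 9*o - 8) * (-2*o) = 2*o^5 + 4*o^4 - 4*o^3 - 18*o^2 + 16*o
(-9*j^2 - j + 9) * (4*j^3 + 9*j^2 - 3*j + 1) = -36*j^5 - 85*j^4 + 54*j^3 + 75*j^2 - 28*j + 9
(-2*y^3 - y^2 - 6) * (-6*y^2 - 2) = 12*y^5 + 6*y^4 + 4*y^3 + 38*y^2 + 12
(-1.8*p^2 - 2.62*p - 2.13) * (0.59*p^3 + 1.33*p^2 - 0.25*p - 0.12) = -1.062*p^5 - 3.9398*p^4 - 4.2913*p^3 - 1.9619*p^2 + 0.8469*p + 0.2556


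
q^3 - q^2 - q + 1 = (q - 1)^2*(q + 1)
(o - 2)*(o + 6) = o^2 + 4*o - 12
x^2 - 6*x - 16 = (x - 8)*(x + 2)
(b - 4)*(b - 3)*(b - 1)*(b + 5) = b^4 - 3*b^3 - 21*b^2 + 83*b - 60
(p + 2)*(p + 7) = p^2 + 9*p + 14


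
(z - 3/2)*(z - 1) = z^2 - 5*z/2 + 3/2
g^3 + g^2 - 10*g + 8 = (g - 2)*(g - 1)*(g + 4)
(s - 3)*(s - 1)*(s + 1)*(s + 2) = s^4 - s^3 - 7*s^2 + s + 6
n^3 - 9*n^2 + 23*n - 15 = (n - 5)*(n - 3)*(n - 1)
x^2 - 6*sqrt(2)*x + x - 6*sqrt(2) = (x + 1)*(x - 6*sqrt(2))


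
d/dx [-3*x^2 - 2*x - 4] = -6*x - 2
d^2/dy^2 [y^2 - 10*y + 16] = 2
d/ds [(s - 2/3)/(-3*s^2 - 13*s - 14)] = (9*s^2 - 12*s - 68)/(3*(9*s^4 + 78*s^3 + 253*s^2 + 364*s + 196))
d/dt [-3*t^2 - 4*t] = -6*t - 4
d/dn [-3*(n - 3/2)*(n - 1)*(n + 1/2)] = -9*n^2 + 12*n - 3/4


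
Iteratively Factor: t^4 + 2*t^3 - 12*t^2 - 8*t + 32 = (t + 4)*(t^3 - 2*t^2 - 4*t + 8) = (t - 2)*(t + 4)*(t^2 - 4) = (t - 2)*(t + 2)*(t + 4)*(t - 2)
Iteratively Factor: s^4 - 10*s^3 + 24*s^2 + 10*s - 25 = (s - 5)*(s^3 - 5*s^2 - s + 5) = (s - 5)*(s + 1)*(s^2 - 6*s + 5) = (s - 5)^2*(s + 1)*(s - 1)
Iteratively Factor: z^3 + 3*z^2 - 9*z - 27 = (z + 3)*(z^2 - 9) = (z + 3)^2*(z - 3)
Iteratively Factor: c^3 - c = (c)*(c^2 - 1) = c*(c - 1)*(c + 1)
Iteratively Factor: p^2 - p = (p - 1)*(p)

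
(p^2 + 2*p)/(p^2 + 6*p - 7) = p*(p + 2)/(p^2 + 6*p - 7)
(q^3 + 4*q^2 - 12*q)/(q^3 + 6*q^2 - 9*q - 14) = q*(q + 6)/(q^2 + 8*q + 7)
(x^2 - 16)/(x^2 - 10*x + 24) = (x + 4)/(x - 6)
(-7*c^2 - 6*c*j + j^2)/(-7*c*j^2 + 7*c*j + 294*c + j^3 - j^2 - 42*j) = (c + j)/(j^2 - j - 42)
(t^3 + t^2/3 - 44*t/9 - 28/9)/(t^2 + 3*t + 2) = (9*t^2 - 15*t - 14)/(9*(t + 1))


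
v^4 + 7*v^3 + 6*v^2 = v^2*(v + 1)*(v + 6)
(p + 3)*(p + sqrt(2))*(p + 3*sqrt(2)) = p^3 + 3*p^2 + 4*sqrt(2)*p^2 + 6*p + 12*sqrt(2)*p + 18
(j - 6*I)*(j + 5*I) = j^2 - I*j + 30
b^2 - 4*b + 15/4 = (b - 5/2)*(b - 3/2)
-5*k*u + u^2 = u*(-5*k + u)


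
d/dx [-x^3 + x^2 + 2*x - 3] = -3*x^2 + 2*x + 2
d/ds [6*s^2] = 12*s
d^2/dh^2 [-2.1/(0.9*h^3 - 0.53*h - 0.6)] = (11.34*h*(-0.9*h^3 + 0.53*h + 0.6) + 2.1*(2.7*h^2 - 0.53)*(5.4*h^2 - 1.06))/(-0.9*h^3 + 0.53*h + 0.6)^3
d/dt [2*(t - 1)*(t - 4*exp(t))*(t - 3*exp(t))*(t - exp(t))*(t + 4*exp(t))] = -8*t^4*exp(t) + 10*t^4 - 52*t^3*exp(2*t) - 24*t^3*exp(t) - 8*t^3 + 384*t^2*exp(3*t) - 26*t^2*exp(2*t) + 24*t^2*exp(t) - 384*t*exp(4*t) - 128*t*exp(3*t) + 52*t*exp(2*t) + 288*exp(4*t) - 128*exp(3*t)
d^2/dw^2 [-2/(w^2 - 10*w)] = 4*(w*(w - 10) - 4*(w - 5)^2)/(w^3*(w - 10)^3)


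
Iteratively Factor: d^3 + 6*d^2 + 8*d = (d + 2)*(d^2 + 4*d) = d*(d + 2)*(d + 4)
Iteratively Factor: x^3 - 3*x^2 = (x)*(x^2 - 3*x) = x^2*(x - 3)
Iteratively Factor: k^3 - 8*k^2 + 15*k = (k - 3)*(k^2 - 5*k) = k*(k - 3)*(k - 5)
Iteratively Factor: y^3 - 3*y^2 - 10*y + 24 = (y - 4)*(y^2 + y - 6) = (y - 4)*(y + 3)*(y - 2)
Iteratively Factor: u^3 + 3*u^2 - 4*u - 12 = (u + 3)*(u^2 - 4) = (u - 2)*(u + 3)*(u + 2)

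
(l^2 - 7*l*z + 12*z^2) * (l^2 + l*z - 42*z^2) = l^4 - 6*l^3*z - 37*l^2*z^2 + 306*l*z^3 - 504*z^4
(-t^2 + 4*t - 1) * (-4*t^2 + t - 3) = 4*t^4 - 17*t^3 + 11*t^2 - 13*t + 3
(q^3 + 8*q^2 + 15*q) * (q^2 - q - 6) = q^5 + 7*q^4 + q^3 - 63*q^2 - 90*q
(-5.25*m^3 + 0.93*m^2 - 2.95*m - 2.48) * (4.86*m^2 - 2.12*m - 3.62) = -25.515*m^5 + 15.6498*m^4 + 2.6964*m^3 - 9.1654*m^2 + 15.9366*m + 8.9776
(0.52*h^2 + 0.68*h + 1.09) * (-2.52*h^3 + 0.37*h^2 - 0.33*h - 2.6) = -1.3104*h^5 - 1.5212*h^4 - 2.6668*h^3 - 1.1731*h^2 - 2.1277*h - 2.834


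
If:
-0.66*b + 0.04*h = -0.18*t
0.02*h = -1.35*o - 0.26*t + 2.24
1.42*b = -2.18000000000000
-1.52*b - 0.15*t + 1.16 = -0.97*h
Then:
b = -1.54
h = -4.32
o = 2.62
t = -4.67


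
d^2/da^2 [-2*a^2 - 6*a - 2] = -4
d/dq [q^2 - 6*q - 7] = 2*q - 6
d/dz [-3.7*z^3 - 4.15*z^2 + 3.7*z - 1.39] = -11.1*z^2 - 8.3*z + 3.7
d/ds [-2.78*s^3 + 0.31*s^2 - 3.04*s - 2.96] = -8.34*s^2 + 0.62*s - 3.04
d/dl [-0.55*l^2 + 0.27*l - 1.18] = 0.27 - 1.1*l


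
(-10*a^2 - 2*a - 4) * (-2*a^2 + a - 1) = 20*a^4 - 6*a^3 + 16*a^2 - 2*a + 4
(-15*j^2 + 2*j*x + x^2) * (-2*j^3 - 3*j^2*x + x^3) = 30*j^5 + 41*j^4*x - 8*j^3*x^2 - 18*j^2*x^3 + 2*j*x^4 + x^5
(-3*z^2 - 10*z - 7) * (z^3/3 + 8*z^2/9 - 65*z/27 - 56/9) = -z^5 - 6*z^4 - 4*z^3 + 986*z^2/27 + 2135*z/27 + 392/9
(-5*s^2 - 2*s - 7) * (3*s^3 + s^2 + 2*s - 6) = -15*s^5 - 11*s^4 - 33*s^3 + 19*s^2 - 2*s + 42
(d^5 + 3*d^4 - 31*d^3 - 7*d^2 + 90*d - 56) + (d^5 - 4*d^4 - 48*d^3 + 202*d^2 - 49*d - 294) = 2*d^5 - d^4 - 79*d^3 + 195*d^2 + 41*d - 350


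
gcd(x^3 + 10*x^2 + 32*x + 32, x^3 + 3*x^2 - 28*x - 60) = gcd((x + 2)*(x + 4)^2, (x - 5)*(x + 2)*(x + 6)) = x + 2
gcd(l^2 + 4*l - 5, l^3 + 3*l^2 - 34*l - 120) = l + 5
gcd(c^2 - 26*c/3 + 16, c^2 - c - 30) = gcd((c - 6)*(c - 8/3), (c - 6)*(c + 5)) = c - 6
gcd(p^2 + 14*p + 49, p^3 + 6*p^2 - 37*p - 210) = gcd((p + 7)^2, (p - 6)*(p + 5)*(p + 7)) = p + 7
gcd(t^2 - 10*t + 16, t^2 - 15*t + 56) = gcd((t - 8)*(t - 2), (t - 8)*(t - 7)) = t - 8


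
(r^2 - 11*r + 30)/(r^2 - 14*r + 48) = (r - 5)/(r - 8)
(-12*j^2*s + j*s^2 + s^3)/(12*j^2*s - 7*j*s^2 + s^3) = (4*j + s)/(-4*j + s)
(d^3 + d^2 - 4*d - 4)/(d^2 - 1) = (d^2 - 4)/(d - 1)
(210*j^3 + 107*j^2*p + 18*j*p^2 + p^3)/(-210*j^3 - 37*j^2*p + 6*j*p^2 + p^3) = (6*j + p)/(-6*j + p)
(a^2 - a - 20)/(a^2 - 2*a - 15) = (a + 4)/(a + 3)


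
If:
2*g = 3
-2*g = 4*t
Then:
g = 3/2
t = -3/4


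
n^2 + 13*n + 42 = (n + 6)*(n + 7)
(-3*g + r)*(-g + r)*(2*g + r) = 6*g^3 - 5*g^2*r - 2*g*r^2 + r^3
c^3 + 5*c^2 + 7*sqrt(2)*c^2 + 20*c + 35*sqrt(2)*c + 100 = (c + 5)*(c + 2*sqrt(2))*(c + 5*sqrt(2))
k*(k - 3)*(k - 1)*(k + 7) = k^4 + 3*k^3 - 25*k^2 + 21*k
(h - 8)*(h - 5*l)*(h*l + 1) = h^3*l - 5*h^2*l^2 - 8*h^2*l + h^2 + 40*h*l^2 - 5*h*l - 8*h + 40*l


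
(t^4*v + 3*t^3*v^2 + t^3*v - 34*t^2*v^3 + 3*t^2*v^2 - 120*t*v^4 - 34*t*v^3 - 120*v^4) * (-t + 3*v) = -t^5*v - t^4*v + 43*t^3*v^3 + 18*t^2*v^4 + 43*t^2*v^3 - 360*t*v^5 + 18*t*v^4 - 360*v^5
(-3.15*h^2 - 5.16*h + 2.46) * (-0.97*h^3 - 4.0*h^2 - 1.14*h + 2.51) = 3.0555*h^5 + 17.6052*h^4 + 21.8448*h^3 - 11.8641*h^2 - 15.756*h + 6.1746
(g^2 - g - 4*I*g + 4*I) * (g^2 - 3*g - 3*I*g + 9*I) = g^4 - 4*g^3 - 7*I*g^3 - 9*g^2 + 28*I*g^2 + 48*g - 21*I*g - 36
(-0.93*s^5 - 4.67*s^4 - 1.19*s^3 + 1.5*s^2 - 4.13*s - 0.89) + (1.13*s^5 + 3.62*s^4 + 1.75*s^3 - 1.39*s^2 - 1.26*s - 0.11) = 0.2*s^5 - 1.05*s^4 + 0.56*s^3 + 0.11*s^2 - 5.39*s - 1.0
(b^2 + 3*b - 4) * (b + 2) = b^3 + 5*b^2 + 2*b - 8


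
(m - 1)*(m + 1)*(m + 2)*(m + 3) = m^4 + 5*m^3 + 5*m^2 - 5*m - 6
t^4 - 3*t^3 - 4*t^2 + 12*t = t*(t - 3)*(t - 2)*(t + 2)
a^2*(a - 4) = a^3 - 4*a^2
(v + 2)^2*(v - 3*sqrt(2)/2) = v^3 - 3*sqrt(2)*v^2/2 + 4*v^2 - 6*sqrt(2)*v + 4*v - 6*sqrt(2)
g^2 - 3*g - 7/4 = (g - 7/2)*(g + 1/2)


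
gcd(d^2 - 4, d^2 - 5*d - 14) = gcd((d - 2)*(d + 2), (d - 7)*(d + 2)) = d + 2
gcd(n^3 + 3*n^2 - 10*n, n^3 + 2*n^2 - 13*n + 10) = n^2 + 3*n - 10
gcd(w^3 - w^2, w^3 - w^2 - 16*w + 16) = w - 1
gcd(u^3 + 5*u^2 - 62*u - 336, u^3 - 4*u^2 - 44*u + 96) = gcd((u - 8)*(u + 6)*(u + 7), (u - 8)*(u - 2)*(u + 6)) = u^2 - 2*u - 48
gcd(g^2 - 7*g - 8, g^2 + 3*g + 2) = g + 1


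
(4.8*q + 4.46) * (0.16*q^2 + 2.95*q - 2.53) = 0.768*q^3 + 14.8736*q^2 + 1.013*q - 11.2838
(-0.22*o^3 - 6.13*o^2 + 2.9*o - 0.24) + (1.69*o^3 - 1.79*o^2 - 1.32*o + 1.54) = 1.47*o^3 - 7.92*o^2 + 1.58*o + 1.3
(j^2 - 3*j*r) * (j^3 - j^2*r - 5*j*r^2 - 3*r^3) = j^5 - 4*j^4*r - 2*j^3*r^2 + 12*j^2*r^3 + 9*j*r^4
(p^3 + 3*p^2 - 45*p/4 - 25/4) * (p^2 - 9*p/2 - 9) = p^5 - 3*p^4/2 - 135*p^3/4 + 139*p^2/8 + 1035*p/8 + 225/4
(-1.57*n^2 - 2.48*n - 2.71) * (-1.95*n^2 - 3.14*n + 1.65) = 3.0615*n^4 + 9.7658*n^3 + 10.4812*n^2 + 4.4174*n - 4.4715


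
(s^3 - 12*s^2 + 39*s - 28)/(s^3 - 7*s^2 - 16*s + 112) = (s - 1)/(s + 4)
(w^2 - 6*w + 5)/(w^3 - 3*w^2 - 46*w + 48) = (w - 5)/(w^2 - 2*w - 48)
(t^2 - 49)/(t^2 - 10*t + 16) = (t^2 - 49)/(t^2 - 10*t + 16)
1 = 1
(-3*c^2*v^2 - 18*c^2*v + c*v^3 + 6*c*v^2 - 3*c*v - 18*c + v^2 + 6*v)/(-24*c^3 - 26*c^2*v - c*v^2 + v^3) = (3*c^2*v^2 + 18*c^2*v - c*v^3 - 6*c*v^2 + 3*c*v + 18*c - v^2 - 6*v)/(24*c^3 + 26*c^2*v + c*v^2 - v^3)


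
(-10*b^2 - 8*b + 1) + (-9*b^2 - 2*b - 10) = -19*b^2 - 10*b - 9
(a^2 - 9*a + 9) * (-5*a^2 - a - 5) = -5*a^4 + 44*a^3 - 41*a^2 + 36*a - 45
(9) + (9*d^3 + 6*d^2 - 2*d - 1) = 9*d^3 + 6*d^2 - 2*d + 8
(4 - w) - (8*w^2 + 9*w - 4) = -8*w^2 - 10*w + 8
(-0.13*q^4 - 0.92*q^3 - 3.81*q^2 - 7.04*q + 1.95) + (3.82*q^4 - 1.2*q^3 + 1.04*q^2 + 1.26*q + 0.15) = 3.69*q^4 - 2.12*q^3 - 2.77*q^2 - 5.78*q + 2.1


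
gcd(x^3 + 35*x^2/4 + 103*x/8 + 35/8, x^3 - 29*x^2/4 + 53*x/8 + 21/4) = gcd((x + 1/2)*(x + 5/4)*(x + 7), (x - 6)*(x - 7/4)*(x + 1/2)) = x + 1/2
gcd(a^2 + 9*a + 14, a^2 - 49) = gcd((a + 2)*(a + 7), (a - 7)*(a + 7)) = a + 7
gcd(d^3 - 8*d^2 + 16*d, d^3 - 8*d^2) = d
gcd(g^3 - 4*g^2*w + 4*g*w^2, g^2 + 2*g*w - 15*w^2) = 1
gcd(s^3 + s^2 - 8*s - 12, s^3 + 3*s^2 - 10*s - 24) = s^2 - s - 6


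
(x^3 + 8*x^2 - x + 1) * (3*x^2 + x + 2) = 3*x^5 + 25*x^4 + 7*x^3 + 18*x^2 - x + 2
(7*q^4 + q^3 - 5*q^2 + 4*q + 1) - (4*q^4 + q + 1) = 3*q^4 + q^3 - 5*q^2 + 3*q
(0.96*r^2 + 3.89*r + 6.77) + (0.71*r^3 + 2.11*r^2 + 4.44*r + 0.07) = 0.71*r^3 + 3.07*r^2 + 8.33*r + 6.84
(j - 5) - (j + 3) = -8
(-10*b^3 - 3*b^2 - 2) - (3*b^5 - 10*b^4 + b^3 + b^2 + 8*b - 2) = -3*b^5 + 10*b^4 - 11*b^3 - 4*b^2 - 8*b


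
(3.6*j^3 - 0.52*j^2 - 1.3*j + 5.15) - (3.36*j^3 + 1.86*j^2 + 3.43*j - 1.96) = 0.24*j^3 - 2.38*j^2 - 4.73*j + 7.11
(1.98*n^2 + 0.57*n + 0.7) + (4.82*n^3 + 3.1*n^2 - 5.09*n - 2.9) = 4.82*n^3 + 5.08*n^2 - 4.52*n - 2.2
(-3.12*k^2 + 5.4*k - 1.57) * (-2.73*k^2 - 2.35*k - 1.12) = 8.5176*k^4 - 7.41*k^3 - 4.9095*k^2 - 2.3585*k + 1.7584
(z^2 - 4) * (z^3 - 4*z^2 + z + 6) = z^5 - 4*z^4 - 3*z^3 + 22*z^2 - 4*z - 24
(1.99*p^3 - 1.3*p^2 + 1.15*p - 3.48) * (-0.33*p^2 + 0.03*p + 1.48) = -0.6567*p^5 + 0.4887*p^4 + 2.5267*p^3 - 0.7411*p^2 + 1.5976*p - 5.1504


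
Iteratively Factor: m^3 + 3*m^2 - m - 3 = (m - 1)*(m^2 + 4*m + 3) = (m - 1)*(m + 3)*(m + 1)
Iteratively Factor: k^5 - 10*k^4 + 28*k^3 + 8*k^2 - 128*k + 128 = (k - 4)*(k^4 - 6*k^3 + 4*k^2 + 24*k - 32) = (k - 4)*(k - 2)*(k^3 - 4*k^2 - 4*k + 16) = (k - 4)*(k - 2)*(k + 2)*(k^2 - 6*k + 8) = (k - 4)*(k - 2)^2*(k + 2)*(k - 4)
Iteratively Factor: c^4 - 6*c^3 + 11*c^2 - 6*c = (c)*(c^3 - 6*c^2 + 11*c - 6) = c*(c - 1)*(c^2 - 5*c + 6) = c*(c - 2)*(c - 1)*(c - 3)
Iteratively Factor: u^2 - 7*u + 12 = (u - 3)*(u - 4)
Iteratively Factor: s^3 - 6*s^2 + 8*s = (s)*(s^2 - 6*s + 8) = s*(s - 4)*(s - 2)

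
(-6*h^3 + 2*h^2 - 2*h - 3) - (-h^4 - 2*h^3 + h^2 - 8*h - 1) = h^4 - 4*h^3 + h^2 + 6*h - 2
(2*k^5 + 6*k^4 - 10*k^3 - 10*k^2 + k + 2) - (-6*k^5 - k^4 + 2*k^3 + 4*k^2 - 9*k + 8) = 8*k^5 + 7*k^4 - 12*k^3 - 14*k^2 + 10*k - 6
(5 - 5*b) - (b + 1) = 4 - 6*b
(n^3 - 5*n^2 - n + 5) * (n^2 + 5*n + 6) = n^5 - 20*n^3 - 30*n^2 + 19*n + 30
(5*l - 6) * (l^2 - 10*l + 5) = 5*l^3 - 56*l^2 + 85*l - 30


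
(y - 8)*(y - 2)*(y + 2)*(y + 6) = y^4 - 2*y^3 - 52*y^2 + 8*y + 192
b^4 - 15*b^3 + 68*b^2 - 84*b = b*(b - 7)*(b - 6)*(b - 2)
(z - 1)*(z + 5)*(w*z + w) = w*z^3 + 5*w*z^2 - w*z - 5*w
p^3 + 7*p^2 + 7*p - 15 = (p - 1)*(p + 3)*(p + 5)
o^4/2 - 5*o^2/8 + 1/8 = (o/2 + 1/2)*(o - 1)*(o - 1/2)*(o + 1/2)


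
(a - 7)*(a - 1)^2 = a^3 - 9*a^2 + 15*a - 7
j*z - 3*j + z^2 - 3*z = (j + z)*(z - 3)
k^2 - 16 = (k - 4)*(k + 4)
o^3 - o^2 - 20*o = o*(o - 5)*(o + 4)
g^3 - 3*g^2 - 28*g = g*(g - 7)*(g + 4)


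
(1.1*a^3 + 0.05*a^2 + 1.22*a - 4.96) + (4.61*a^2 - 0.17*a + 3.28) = 1.1*a^3 + 4.66*a^2 + 1.05*a - 1.68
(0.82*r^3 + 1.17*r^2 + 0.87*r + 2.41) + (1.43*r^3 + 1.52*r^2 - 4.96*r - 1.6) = 2.25*r^3 + 2.69*r^2 - 4.09*r + 0.81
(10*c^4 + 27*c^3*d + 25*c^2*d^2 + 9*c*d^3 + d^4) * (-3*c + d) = -30*c^5 - 71*c^4*d - 48*c^3*d^2 - 2*c^2*d^3 + 6*c*d^4 + d^5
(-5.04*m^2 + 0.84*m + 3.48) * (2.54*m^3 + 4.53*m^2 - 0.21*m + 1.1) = -12.8016*m^5 - 20.6976*m^4 + 13.7028*m^3 + 10.044*m^2 + 0.1932*m + 3.828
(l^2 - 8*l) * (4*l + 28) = 4*l^3 - 4*l^2 - 224*l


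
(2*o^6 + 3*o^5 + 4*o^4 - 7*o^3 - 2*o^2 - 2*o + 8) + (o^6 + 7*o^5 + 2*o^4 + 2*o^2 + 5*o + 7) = 3*o^6 + 10*o^5 + 6*o^4 - 7*o^3 + 3*o + 15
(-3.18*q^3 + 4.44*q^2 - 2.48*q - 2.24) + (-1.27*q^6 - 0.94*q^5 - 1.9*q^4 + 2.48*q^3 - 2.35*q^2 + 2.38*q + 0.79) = -1.27*q^6 - 0.94*q^5 - 1.9*q^4 - 0.7*q^3 + 2.09*q^2 - 0.1*q - 1.45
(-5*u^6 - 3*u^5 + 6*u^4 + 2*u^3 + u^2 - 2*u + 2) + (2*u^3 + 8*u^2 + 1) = -5*u^6 - 3*u^5 + 6*u^4 + 4*u^3 + 9*u^2 - 2*u + 3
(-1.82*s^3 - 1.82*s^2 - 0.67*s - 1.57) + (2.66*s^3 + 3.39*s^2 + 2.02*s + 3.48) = 0.84*s^3 + 1.57*s^2 + 1.35*s + 1.91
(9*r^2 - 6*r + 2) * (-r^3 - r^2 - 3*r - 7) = -9*r^5 - 3*r^4 - 23*r^3 - 47*r^2 + 36*r - 14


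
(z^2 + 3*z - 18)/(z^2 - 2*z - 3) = (z + 6)/(z + 1)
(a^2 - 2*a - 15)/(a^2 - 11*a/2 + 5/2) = 2*(a + 3)/(2*a - 1)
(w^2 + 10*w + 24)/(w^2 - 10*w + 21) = (w^2 + 10*w + 24)/(w^2 - 10*w + 21)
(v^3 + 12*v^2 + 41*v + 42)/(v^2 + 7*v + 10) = (v^2 + 10*v + 21)/(v + 5)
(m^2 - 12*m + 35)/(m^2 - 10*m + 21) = (m - 5)/(m - 3)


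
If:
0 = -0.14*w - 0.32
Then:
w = -2.29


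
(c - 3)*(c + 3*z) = c^2 + 3*c*z - 3*c - 9*z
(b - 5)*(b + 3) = b^2 - 2*b - 15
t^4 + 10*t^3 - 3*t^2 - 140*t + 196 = (t - 2)^2*(t + 7)^2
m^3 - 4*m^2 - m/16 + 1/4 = (m - 4)*(m - 1/4)*(m + 1/4)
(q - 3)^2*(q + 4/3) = q^3 - 14*q^2/3 + q + 12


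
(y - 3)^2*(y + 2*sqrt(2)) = y^3 - 6*y^2 + 2*sqrt(2)*y^2 - 12*sqrt(2)*y + 9*y + 18*sqrt(2)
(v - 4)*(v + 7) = v^2 + 3*v - 28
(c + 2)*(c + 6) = c^2 + 8*c + 12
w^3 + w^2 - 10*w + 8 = (w - 2)*(w - 1)*(w + 4)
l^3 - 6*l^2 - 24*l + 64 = (l - 8)*(l - 2)*(l + 4)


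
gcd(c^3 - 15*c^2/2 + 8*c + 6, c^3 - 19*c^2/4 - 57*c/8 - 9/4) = c^2 - 11*c/2 - 3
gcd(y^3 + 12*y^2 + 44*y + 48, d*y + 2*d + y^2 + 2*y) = y + 2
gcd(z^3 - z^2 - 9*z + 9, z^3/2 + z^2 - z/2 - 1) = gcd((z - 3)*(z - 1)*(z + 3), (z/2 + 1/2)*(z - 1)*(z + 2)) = z - 1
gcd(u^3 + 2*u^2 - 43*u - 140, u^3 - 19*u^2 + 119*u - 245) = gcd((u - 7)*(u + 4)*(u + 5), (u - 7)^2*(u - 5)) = u - 7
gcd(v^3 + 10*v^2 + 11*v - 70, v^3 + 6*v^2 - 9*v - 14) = v^2 + 5*v - 14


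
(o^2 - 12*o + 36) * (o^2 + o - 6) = o^4 - 11*o^3 + 18*o^2 + 108*o - 216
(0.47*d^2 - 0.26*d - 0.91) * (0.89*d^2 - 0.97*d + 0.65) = 0.4183*d^4 - 0.6873*d^3 - 0.2522*d^2 + 0.7137*d - 0.5915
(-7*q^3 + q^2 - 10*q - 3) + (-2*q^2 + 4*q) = -7*q^3 - q^2 - 6*q - 3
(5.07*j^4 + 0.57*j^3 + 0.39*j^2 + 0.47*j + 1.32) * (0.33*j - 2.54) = 1.6731*j^5 - 12.6897*j^4 - 1.3191*j^3 - 0.8355*j^2 - 0.7582*j - 3.3528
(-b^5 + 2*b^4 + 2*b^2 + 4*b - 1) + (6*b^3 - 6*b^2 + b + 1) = -b^5 + 2*b^4 + 6*b^3 - 4*b^2 + 5*b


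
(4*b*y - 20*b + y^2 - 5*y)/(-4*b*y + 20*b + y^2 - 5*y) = (4*b + y)/(-4*b + y)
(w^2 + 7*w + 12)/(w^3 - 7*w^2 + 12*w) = (w^2 + 7*w + 12)/(w*(w^2 - 7*w + 12))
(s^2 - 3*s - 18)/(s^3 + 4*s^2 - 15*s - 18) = (s^2 - 3*s - 18)/(s^3 + 4*s^2 - 15*s - 18)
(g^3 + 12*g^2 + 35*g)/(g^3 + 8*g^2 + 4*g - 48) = g*(g^2 + 12*g + 35)/(g^3 + 8*g^2 + 4*g - 48)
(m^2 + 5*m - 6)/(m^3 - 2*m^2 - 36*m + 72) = (m - 1)/(m^2 - 8*m + 12)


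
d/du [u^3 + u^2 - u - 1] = 3*u^2 + 2*u - 1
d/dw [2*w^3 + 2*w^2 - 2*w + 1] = 6*w^2 + 4*w - 2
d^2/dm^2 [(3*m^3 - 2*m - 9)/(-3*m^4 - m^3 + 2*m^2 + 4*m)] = 2*(-27*m^9 + 54*m^7 + 600*m^6 + 339*m^5 - 372*m^4 - 392*m^3 + 216*m + 144)/(m^3*(27*m^9 + 27*m^8 - 45*m^7 - 143*m^6 - 42*m^5 + 144*m^4 + 184*m^3 - 96*m - 64))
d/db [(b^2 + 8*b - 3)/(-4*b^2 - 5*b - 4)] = (27*b^2 - 32*b - 47)/(16*b^4 + 40*b^3 + 57*b^2 + 40*b + 16)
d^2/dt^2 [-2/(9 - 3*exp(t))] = 2*(exp(t) + 3)*exp(t)/(3*(exp(t) - 3)^3)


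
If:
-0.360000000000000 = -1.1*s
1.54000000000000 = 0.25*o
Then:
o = 6.16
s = 0.33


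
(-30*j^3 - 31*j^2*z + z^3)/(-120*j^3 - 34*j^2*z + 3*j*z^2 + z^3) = (j + z)/(4*j + z)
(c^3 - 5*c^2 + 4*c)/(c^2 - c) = c - 4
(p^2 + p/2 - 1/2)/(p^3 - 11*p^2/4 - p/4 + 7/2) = 2*(2*p - 1)/(4*p^2 - 15*p + 14)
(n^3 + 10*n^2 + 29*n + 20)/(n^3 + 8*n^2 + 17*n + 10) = (n + 4)/(n + 2)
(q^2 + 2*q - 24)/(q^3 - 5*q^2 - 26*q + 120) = (q + 6)/(q^2 - q - 30)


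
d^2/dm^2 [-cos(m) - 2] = cos(m)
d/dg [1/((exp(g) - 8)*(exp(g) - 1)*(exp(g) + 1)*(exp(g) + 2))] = (-4*exp(3*g) + 18*exp(2*g) + 34*exp(g) - 6)*exp(g)/(exp(8*g) - 12*exp(7*g) + 2*exp(6*g) + 216*exp(5*g) + 249*exp(4*g) - 396*exp(3*g) - 508*exp(2*g) + 192*exp(g) + 256)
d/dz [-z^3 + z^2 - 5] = z*(2 - 3*z)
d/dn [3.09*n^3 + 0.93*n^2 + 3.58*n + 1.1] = 9.27*n^2 + 1.86*n + 3.58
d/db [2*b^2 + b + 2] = 4*b + 1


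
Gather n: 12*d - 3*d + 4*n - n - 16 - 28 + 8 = 9*d + 3*n - 36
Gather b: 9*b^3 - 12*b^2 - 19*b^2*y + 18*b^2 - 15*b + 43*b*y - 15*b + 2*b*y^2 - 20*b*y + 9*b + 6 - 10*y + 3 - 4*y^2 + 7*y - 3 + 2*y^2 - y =9*b^3 + b^2*(6 - 19*y) + b*(2*y^2 + 23*y - 21) - 2*y^2 - 4*y + 6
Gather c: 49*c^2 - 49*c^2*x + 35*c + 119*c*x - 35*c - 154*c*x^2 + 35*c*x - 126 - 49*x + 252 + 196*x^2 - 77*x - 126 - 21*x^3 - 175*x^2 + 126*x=c^2*(49 - 49*x) + c*(-154*x^2 + 154*x) - 21*x^3 + 21*x^2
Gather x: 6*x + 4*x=10*x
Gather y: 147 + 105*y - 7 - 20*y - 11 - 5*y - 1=80*y + 128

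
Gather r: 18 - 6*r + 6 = 24 - 6*r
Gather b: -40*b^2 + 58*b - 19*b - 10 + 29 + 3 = -40*b^2 + 39*b + 22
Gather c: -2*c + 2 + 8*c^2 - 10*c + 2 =8*c^2 - 12*c + 4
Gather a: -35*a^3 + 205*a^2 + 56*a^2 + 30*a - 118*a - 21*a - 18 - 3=-35*a^3 + 261*a^2 - 109*a - 21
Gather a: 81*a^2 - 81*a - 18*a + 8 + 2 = 81*a^2 - 99*a + 10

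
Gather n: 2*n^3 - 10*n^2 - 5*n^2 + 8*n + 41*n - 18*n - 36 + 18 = 2*n^3 - 15*n^2 + 31*n - 18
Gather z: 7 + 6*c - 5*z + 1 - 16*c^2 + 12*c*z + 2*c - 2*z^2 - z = -16*c^2 + 8*c - 2*z^2 + z*(12*c - 6) + 8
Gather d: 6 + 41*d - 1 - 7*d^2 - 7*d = -7*d^2 + 34*d + 5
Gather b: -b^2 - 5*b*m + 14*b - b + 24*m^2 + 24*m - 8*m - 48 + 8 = -b^2 + b*(13 - 5*m) + 24*m^2 + 16*m - 40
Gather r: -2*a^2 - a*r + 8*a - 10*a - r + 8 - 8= -2*a^2 - 2*a + r*(-a - 1)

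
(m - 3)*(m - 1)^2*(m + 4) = m^4 - m^3 - 13*m^2 + 25*m - 12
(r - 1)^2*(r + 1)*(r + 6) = r^4 + 5*r^3 - 7*r^2 - 5*r + 6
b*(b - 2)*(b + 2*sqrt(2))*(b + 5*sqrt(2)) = b^4 - 2*b^3 + 7*sqrt(2)*b^3 - 14*sqrt(2)*b^2 + 20*b^2 - 40*b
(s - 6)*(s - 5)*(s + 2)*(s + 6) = s^4 - 3*s^3 - 46*s^2 + 108*s + 360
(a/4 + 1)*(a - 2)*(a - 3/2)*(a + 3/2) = a^4/4 + a^3/2 - 41*a^2/16 - 9*a/8 + 9/2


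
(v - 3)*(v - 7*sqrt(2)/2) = v^2 - 7*sqrt(2)*v/2 - 3*v + 21*sqrt(2)/2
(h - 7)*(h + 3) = h^2 - 4*h - 21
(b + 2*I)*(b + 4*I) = b^2 + 6*I*b - 8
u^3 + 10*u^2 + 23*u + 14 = (u + 1)*(u + 2)*(u + 7)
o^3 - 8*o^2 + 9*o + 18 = (o - 6)*(o - 3)*(o + 1)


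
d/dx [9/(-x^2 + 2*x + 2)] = 18*(x - 1)/(-x^2 + 2*x + 2)^2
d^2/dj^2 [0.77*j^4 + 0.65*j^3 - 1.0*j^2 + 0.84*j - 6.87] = 9.24*j^2 + 3.9*j - 2.0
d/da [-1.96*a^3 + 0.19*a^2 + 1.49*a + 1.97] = -5.88*a^2 + 0.38*a + 1.49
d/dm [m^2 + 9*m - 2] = 2*m + 9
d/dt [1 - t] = -1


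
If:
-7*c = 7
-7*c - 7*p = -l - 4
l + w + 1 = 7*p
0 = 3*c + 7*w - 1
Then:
No Solution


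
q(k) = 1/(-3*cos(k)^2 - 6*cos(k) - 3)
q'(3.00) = -93868.55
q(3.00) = -3328.34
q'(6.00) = 0.02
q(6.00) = -0.09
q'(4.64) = 0.83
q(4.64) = -0.39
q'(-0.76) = 0.09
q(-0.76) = -0.11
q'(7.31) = -0.16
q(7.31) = -0.14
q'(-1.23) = 0.26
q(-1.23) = -0.19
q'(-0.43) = 0.04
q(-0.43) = -0.09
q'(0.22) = -0.02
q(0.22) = -0.09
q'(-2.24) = 9.56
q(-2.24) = -2.31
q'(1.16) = -0.22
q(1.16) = -0.17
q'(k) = (-6*sin(k)*cos(k) - 6*sin(k))/(-3*cos(k)^2 - 6*cos(k) - 3)^2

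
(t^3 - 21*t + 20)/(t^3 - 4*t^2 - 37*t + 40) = (t - 4)/(t - 8)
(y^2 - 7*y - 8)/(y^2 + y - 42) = (y^2 - 7*y - 8)/(y^2 + y - 42)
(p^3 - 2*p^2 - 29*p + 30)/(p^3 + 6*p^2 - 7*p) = (p^2 - p - 30)/(p*(p + 7))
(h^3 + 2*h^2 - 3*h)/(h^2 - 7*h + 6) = h*(h + 3)/(h - 6)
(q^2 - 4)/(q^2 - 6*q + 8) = (q + 2)/(q - 4)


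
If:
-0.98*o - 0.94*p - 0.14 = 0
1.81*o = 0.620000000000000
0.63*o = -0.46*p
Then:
No Solution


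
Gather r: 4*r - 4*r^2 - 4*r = -4*r^2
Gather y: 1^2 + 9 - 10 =0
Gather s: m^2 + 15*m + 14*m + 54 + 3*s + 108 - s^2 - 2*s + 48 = m^2 + 29*m - s^2 + s + 210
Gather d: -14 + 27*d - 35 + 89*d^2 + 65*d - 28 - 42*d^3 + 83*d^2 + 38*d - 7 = -42*d^3 + 172*d^2 + 130*d - 84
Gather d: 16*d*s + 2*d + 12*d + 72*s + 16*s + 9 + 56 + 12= d*(16*s + 14) + 88*s + 77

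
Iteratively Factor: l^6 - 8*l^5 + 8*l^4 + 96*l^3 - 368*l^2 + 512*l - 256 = (l - 2)*(l^5 - 6*l^4 - 4*l^3 + 88*l^2 - 192*l + 128) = (l - 2)^2*(l^4 - 4*l^3 - 12*l^2 + 64*l - 64) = (l - 2)^3*(l^3 - 2*l^2 - 16*l + 32) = (l - 4)*(l - 2)^3*(l^2 + 2*l - 8) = (l - 4)*(l - 2)^3*(l + 4)*(l - 2)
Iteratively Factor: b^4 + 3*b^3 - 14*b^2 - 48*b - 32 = (b + 2)*(b^3 + b^2 - 16*b - 16) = (b + 1)*(b + 2)*(b^2 - 16) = (b - 4)*(b + 1)*(b + 2)*(b + 4)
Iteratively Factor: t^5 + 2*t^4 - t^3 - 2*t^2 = (t)*(t^4 + 2*t^3 - t^2 - 2*t) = t*(t + 1)*(t^3 + t^2 - 2*t) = t*(t + 1)*(t + 2)*(t^2 - t) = t^2*(t + 1)*(t + 2)*(t - 1)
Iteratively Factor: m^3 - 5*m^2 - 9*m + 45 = (m - 3)*(m^2 - 2*m - 15) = (m - 5)*(m - 3)*(m + 3)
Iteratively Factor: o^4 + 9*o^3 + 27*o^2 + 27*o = (o + 3)*(o^3 + 6*o^2 + 9*o) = o*(o + 3)*(o^2 + 6*o + 9) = o*(o + 3)^2*(o + 3)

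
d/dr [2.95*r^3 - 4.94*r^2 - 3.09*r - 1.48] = 8.85*r^2 - 9.88*r - 3.09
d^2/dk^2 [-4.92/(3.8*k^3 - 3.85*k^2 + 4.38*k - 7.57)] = ((112.176*k - 37.884)*(3.8*k^3 - 3.85*k^2 + 4.38*k - 7.57) - 4.92*(11.4*k^2 - 7.7*k + 4.38)*(22.8*k^2 - 15.4*k + 8.76))/(3.8*k^3 - 3.85*k^2 + 4.38*k - 7.57)^3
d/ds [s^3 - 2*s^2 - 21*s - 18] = 3*s^2 - 4*s - 21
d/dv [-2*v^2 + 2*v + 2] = 2 - 4*v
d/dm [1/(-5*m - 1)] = 5/(5*m + 1)^2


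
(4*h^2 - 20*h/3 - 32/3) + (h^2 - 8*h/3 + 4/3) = 5*h^2 - 28*h/3 - 28/3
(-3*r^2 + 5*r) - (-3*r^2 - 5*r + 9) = 10*r - 9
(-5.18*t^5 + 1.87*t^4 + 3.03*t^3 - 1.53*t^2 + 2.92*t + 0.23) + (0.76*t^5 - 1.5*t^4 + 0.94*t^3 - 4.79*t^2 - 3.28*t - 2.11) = -4.42*t^5 + 0.37*t^4 + 3.97*t^3 - 6.32*t^2 - 0.36*t - 1.88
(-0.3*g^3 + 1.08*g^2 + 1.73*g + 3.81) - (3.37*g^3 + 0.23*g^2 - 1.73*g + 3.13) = -3.67*g^3 + 0.85*g^2 + 3.46*g + 0.68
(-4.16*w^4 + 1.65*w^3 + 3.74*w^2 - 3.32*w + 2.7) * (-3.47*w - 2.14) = 14.4352*w^5 + 3.1769*w^4 - 16.5088*w^3 + 3.5168*w^2 - 2.2642*w - 5.778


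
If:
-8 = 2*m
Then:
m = -4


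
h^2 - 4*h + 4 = (h - 2)^2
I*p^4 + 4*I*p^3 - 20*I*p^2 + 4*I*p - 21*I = (p - 3)*(p + 7)*(p + I)*(I*p + 1)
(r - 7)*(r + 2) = r^2 - 5*r - 14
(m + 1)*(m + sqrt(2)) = m^2 + m + sqrt(2)*m + sqrt(2)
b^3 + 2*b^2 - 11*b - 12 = (b - 3)*(b + 1)*(b + 4)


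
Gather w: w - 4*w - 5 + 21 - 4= 12 - 3*w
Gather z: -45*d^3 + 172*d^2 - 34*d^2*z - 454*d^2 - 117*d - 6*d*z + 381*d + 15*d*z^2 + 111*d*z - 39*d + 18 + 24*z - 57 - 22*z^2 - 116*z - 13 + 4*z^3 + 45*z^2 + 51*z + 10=-45*d^3 - 282*d^2 + 225*d + 4*z^3 + z^2*(15*d + 23) + z*(-34*d^2 + 105*d - 41) - 42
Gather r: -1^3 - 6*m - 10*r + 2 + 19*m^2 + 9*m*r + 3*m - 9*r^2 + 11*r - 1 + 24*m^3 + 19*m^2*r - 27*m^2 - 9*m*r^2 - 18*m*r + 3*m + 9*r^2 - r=24*m^3 - 8*m^2 - 9*m*r^2 + r*(19*m^2 - 9*m)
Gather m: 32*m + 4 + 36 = 32*m + 40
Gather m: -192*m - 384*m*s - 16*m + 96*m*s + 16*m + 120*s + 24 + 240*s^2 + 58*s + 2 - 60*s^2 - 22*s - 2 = m*(-288*s - 192) + 180*s^2 + 156*s + 24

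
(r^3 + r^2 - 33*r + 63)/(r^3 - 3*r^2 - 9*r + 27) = (r + 7)/(r + 3)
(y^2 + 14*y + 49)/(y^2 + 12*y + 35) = (y + 7)/(y + 5)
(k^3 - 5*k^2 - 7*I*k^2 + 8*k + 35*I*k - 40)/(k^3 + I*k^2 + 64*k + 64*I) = (k - 5)/(k + 8*I)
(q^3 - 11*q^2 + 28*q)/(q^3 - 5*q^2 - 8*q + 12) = q*(q^2 - 11*q + 28)/(q^3 - 5*q^2 - 8*q + 12)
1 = 1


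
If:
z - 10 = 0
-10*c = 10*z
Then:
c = -10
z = 10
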